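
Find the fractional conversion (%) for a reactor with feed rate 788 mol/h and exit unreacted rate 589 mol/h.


X = (F_in - F_out) / F_in * 100
Moles reacted = 788 - 589 = 199
X = 199 / 788 * 100
= 0.2525 * 100
= 25.25 %

25.25 %


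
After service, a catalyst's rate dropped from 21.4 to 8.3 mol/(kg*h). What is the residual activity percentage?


Activity (%) = (rate_used / rate_fresh) * 100
rate_used = 8.3, rate_fresh = 21.4
= (8.3 / 21.4) * 100
= 0.3879 * 100 = 38.79

38.79 %


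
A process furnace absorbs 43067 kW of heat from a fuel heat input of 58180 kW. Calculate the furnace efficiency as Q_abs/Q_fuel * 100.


Furnace efficiency = Q_absorbed / Q_fuel * 100
= 43067 / 58180 * 100 = 74.02

74.02 %


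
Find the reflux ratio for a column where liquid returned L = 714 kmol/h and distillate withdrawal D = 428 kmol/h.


Reflux ratio definition: R = L / D (liquid returned / distillate withdrawn)
L = 714 kmol/h, D = 428 kmol/h
R = 714 / 428 = 1.668

1.668


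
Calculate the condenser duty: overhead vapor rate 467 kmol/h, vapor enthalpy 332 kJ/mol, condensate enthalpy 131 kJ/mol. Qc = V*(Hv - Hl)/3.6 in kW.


Qc = 467 * (332 - 131) / 3.6 = 467 * 201 / 3.6 = 26070

26070 kW


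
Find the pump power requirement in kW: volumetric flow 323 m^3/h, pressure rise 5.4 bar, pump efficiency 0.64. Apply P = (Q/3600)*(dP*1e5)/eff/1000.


Q = 323 / 3600 = 0.0897222 m^3/s
P = 0.0897222 * (5.4 * 1e5) / 0.64 / 1000 = 75.70

75.70 kW


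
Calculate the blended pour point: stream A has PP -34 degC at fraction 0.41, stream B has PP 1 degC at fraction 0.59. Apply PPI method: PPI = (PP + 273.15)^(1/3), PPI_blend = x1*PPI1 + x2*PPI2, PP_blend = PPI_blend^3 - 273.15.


PPI_1 = (-34 + 273.15)^(1/3) = 6.20712
PPI_2 = (1 + 273.15)^(1/3) = 6.49625
PPI_blend = 0.41 * 6.20712 + 0.59 * 6.49625 = 6.377707
PP_blend = 6.377707^3 - 273.15 = 259.4142 - 273.15 = -13.74

-13.74 degC


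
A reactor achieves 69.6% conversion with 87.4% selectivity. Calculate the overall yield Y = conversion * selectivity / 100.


Overall yield = conversion (%) * selectivity (%) / 100
Conversion = 69.6%, Selectivity = 87.4%
Y = 69.6 * 87.4 / 100
= 60.8304 %

60.8304 %


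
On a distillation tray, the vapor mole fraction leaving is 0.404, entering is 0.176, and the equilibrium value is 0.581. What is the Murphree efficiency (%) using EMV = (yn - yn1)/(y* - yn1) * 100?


Murphree vapor efficiency: EMV = (y_n - y_(n-1)) / (y*_n - y_(n-1)) * 100
EMV = (0.404 - 0.176) / (0.581 - 0.176) * 100 = 0.228 / 0.405 * 100 = 56.30

56.30 %


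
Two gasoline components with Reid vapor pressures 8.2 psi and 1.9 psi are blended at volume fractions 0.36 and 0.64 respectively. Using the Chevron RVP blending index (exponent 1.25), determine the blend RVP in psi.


Chevron index: RVP_blend = (sum xi*RVPi^1.25)^(1/1.25)
RVP^1.25 terms: 0.36 * 8.2^1.25 + 0.64 * 1.9^1.25 = 6.42305
RVP_blend = 6.42305^(1/1.25) = 4.428

4.428 psi


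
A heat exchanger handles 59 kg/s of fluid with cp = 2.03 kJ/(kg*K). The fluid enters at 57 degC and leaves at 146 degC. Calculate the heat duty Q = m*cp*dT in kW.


Q = m_dot * cp * delta_T
delta_T = 146 - 57 = 89 K
Q = 59 * 2.03 * 89
= 119.77 * 89
= 10659.53 kW

10659.53 kW


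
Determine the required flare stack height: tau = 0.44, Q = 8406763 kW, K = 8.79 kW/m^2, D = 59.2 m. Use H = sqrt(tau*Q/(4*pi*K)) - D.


tau*Q/(4*pi*K) = 0.44 * 8406763 / (4 * pi * 8.79) = 33487.5
sqrt(33487.5) = 182.996
H = 182.996 - 59.2 = 123.8

123.8 m


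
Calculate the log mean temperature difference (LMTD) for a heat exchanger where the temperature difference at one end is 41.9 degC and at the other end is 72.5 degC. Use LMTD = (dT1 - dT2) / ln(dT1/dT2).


LMTD = (dT1 - dT2) / ln(dT1/dT2)
= (41.9 - 72.5) / ln(41.9 / 72.5) = -30.6 / -0.548301 = 55.81

55.81 degC


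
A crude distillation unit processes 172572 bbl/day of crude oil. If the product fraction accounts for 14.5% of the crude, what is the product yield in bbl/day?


Crude throughput = 172572 bbl/day
Fraction yield = 14.5%
yield = throughput * fraction / 100
yield = 172572 * 14.5 / 100 = 25022.94

25022.94 bbl/day


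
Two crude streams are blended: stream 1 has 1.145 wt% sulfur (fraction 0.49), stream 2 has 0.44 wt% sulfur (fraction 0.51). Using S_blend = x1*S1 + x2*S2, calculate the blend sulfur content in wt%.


Linear sulfur blending: S_blend = x1*S1 + x2*S2
Contribution 1: 0.49 * 1.145 = 0.56105 wt%
Contribution 2: 0.51 * 0.44 = 0.2244 wt%
S_blend = 0.56105 + 0.2244 = 0.78545

0.78545 wt%


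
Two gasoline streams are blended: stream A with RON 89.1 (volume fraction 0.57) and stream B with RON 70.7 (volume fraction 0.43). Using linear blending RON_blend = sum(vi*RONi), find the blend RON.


Linear blending: RON_blend = sum(vi * RONi)
Contribution 1: 0.57 * 89.1 = 50.787
Contribution 2: 0.43 * 70.7 = 30.401
RON_blend = 50.787 + 30.401 = 81.188

81.188


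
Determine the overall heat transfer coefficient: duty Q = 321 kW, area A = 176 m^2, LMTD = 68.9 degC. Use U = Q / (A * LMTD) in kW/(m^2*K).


From Q = U*A*LMTD, U = Q / (A * LMTD)
U = 321 / (176 * 68.9) = 321 / 12126.4 = 0.02647

0.02647 kW/(m^2*K)


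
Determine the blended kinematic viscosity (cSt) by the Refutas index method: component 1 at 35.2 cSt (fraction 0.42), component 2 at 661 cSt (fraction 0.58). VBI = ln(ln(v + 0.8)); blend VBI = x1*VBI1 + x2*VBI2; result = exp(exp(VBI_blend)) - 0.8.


Refutas method: VBN_i = 14.534*ln(ln(visc_i + 0.8)) + 10.975, blended linearly by mass fraction; since VBN is linear in VBI_i = ln(ln(visc_i + 0.8)) and the fractions sum to 1, blend VBI directly: visc = exp(exp(VBI_blend)) - 0.8
VBI_1 = ln(ln(35.2 + 0.8)) = 1.27635
VBI_2 = ln(ln(661 + 0.8)) = 1.87103
VBI_blend = 0.42 * 1.27635 + 0.58 * 1.87103 = 1.62126
visc_blend = exp(exp(1.62126)) - 0.8 = 156.7

156.7 cSt


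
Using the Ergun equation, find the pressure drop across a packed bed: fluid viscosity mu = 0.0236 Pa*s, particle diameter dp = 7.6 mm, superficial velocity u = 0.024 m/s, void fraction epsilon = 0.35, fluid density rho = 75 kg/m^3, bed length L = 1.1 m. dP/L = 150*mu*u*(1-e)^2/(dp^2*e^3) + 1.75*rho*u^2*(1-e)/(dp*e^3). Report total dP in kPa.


dp = 7.6 mm = 0.0076 m
Viscous term = 150*0.0236*0.024*(1-0.35)^2 / (0.0076^2*0.35^3) = 14494.7
Inertial term = 1.75*75*0.024^2*(1-0.35) / (0.0076*0.35^3) = 150.806
dP/L = 14494.7 + 150.806 = 14645.5 Pa/m
dP = 14645.5 * 1.1 / 1000 = 16.11 kPa

16.11 kPa


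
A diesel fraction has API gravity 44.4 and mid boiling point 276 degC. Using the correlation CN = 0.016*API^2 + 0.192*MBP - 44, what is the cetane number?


CN = 0.016 * 44.4^2 + 0.192 * 276 - 44
CN = 31.54176 + 52.992 - 44 = 40.53376

40.53376


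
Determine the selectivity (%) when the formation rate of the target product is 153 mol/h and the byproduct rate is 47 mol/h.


Selectivity = desired / (desired + undesired) * 100
Total products = 153 + 47 = 200 mol/h
S = 153 / 200 * 100
= 0.7650 * 100
= 76.50 %

76.50 %


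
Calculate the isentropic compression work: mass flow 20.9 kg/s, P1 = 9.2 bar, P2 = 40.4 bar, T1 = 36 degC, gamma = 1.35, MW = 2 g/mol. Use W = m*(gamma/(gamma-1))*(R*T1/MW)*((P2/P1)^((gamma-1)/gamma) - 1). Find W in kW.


Isentropic work: W = m*(gamma/(gamma-1))*(R*T1/MW)*((P2/P1)^((gamma-1)/gamma) - 1)
T1 = 36 + 273.15 = 309.15 K
Pressure ratio = 40.4 / 9.2 = 4.3913
Exponent = (1.35 - 1)/1.35 = 0.259259
(P2/P1)^exp - 1 = 4.3913^0.259259 - 1 = 0.467567
W = 20.9 * 1.35 / 0.35 * 8.314 * 309.15 / 2 * 0.467567 = 48440

48440 kW


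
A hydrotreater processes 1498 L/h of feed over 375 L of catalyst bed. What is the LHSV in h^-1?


LHSV = volumetric feed rate / catalyst volume
= 1498 L/h / 375 L
= 3.995 h^-1

3.995 h^-1


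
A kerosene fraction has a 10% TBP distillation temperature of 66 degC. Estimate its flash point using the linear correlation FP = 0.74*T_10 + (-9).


FP = 0.74 * 66 + (-9) = 39.84

39.84 degC


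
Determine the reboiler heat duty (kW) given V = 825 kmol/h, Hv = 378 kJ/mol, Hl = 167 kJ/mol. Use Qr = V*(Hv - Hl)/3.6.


Qr = 825 * (378 - 167) / 3.6 = 825 * 211 / 3.6 = 48350

48350 kW


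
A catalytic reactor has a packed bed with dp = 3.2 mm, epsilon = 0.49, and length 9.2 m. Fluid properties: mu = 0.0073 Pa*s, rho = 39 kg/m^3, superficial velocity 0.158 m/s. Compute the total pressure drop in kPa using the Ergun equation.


dp = 3.2 mm = 0.0032 m
Viscous term = 150*0.0073*0.158*(1-0.49)^2 / (0.0032^2*0.49^3) = 37352.8
Inertial term = 1.75*39*0.158^2*(1-0.49) / (0.0032*0.49^3) = 2308.07
dP/L = 37352.8 + 2308.07 = 39660.9 Pa/m
dP = 39660.9 * 9.2 / 1000 = 364.9 kPa

364.9 kPa


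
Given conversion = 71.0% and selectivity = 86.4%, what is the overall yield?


Overall yield = conversion (%) * selectivity (%) / 100
Conversion = 71.0%, Selectivity = 86.4%
Y = 71.0 * 86.4 / 100
= 61.344 %

61.344 %


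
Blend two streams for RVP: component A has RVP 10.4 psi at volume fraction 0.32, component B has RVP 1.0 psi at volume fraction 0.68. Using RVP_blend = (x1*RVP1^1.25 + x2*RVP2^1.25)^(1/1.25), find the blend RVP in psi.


Chevron index: RVP_blend = (sum xi*RVPi^1.25)^(1/1.25)
RVP^1.25 terms: 0.32 * 10.4^1.25 + 0.68 * 1.0^1.25 = 6.65643
RVP_blend = 6.65643^(1/1.25) = 4.556

4.556 psi


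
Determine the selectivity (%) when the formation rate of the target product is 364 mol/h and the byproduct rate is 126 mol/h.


Selectivity = desired / (desired + undesired) * 100
Total products = 364 + 126 = 490 mol/h
S = 364 / 490 * 100
= 0.7429 * 100
= 74.29 %

74.29 %


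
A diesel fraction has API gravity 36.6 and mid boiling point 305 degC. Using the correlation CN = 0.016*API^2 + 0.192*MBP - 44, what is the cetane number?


CN = 0.016 * 36.6^2 + 0.192 * 305 - 44
CN = 21.43296 + 58.56 - 44 = 35.99296

35.99296


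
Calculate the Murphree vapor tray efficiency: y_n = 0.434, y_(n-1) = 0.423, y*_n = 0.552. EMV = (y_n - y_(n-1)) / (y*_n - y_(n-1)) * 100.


Murphree vapor efficiency: EMV = (y_n - y_(n-1)) / (y*_n - y_(n-1)) * 100
EMV = (0.434 - 0.423) / (0.552 - 0.423) * 100 = 0.011 / 0.129 * 100 = 8.527

8.527 %


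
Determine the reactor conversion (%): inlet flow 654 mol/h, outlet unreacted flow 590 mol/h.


X = (F_in - F_out) / F_in * 100
Moles reacted = 654 - 590 = 64
X = 64 / 654 * 100
= 0.09786 * 100
= 9.786 %

9.786 %


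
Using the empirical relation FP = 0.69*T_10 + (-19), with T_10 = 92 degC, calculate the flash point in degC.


FP = 0.69 * 92 + (-19) = 44.48

44.48 degC


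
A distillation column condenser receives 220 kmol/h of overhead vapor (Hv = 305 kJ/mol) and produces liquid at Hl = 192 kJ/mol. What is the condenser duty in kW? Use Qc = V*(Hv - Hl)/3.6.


Qc = 220 * (305 - 192) / 3.6 = 220 * 113 / 3.6 = 6906

6906 kW


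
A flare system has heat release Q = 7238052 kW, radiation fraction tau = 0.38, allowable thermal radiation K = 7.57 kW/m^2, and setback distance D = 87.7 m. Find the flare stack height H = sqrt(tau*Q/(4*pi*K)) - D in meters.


tau*Q/(4*pi*K) = 0.38 * 7238052 / (4 * pi * 7.57) = 28913.4
sqrt(28913.4) = 170.039
H = 170.039 - 87.7 = 82.34

82.34 m


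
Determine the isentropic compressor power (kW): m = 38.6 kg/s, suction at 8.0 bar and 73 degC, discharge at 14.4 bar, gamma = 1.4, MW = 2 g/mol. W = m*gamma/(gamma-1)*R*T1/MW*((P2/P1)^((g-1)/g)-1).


Isentropic work: W = m*(gamma/(gamma-1))*(R*T1/MW)*((P2/P1)^((gamma-1)/gamma) - 1)
T1 = 73 + 273.15 = 346.15 K
Pressure ratio = 14.4 / 8.0 = 1.8
Exponent = (1.4 - 1)/1.4 = 0.285714
(P2/P1)^exp - 1 = 1.8^0.285714 - 1 = 0.182864
W = 38.6 * 1.4 / 0.4 * 8.314 * 346.15 / 2 * 0.182864 = 35550

35550 kW


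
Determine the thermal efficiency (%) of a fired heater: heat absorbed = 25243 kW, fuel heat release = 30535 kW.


Furnace efficiency = Q_absorbed / Q_fuel * 100
= 25243 / 30535 * 100 = 82.67

82.67 %


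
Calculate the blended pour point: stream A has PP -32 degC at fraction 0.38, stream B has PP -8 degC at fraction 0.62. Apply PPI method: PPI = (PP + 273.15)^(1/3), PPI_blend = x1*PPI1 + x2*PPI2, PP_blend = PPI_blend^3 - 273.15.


PPI_1 = (-32 + 273.15)^(1/3) = 6.224375
PPI_2 = (-8 + 273.15)^(1/3) = 6.42437
PPI_blend = 0.38 * 6.224375 + 0.62 * 6.42437 = 6.348372
PP_blend = 6.348372^3 - 273.15 = 255.851 - 273.15 = -17.3

-17.3 degC


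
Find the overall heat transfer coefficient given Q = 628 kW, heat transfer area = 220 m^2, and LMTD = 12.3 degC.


From Q = U*A*LMTD, U = Q / (A * LMTD)
U = 628 / (220 * 12.3) = 628 / 2706 = 0.2321

0.2321 kW/(m^2*K)


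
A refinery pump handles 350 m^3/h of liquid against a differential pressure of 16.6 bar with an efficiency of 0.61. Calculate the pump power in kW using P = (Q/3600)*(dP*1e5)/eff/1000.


Q = 350 / 3600 = 0.0972222 m^3/s
P = 0.0972222 * (16.6 * 1e5) / 0.61 / 1000 = 264.6

264.6 kW


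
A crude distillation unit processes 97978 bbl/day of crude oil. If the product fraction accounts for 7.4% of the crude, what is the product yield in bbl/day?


Crude throughput = 97978 bbl/day
Fraction yield = 7.4%
yield = throughput * fraction / 100
yield = 97978 * 7.4 / 100 = 7250.372

7250.372 bbl/day


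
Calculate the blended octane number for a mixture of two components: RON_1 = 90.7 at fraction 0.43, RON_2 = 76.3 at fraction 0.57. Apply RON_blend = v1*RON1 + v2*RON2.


Linear blending: RON_blend = sum(vi * RONi)
Contribution 1: 0.43 * 90.7 = 39.001
Contribution 2: 0.57 * 76.3 = 43.491
RON_blend = 39.001 + 43.491 = 82.492

82.492


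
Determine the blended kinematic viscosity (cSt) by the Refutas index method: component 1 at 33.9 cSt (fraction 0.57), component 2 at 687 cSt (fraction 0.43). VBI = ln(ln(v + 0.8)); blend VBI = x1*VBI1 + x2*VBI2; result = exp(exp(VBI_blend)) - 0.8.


Refutas method: VBN_i = 14.534*ln(ln(visc_i + 0.8)) + 10.975, blended linearly by mass fraction; since VBN is linear in VBI_i = ln(ln(visc_i + 0.8)) and the fractions sum to 1, blend VBI directly: visc = exp(exp(VBI_blend)) - 0.8
VBI_1 = ln(ln(33.9 + 0.8)) = 1.26603
VBI_2 = ln(ln(687 + 0.8)) = 1.87694
VBI_blend = 0.57 * 1.26603 + 0.43 * 1.87694 = 1.52872
visc_blend = exp(exp(1.52872)) - 0.8 = 99.91

99.91 cSt


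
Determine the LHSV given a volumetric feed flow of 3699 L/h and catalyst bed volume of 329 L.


LHSV = volumetric feed rate / catalyst volume
= 3699 L/h / 329 L
= 11.24 h^-1

11.24 h^-1


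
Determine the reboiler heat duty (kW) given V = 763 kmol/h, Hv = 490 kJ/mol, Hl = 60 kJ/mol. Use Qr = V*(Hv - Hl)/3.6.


Qr = 763 * (490 - 60) / 3.6 = 763 * 430 / 3.6 = 91140

91140 kW


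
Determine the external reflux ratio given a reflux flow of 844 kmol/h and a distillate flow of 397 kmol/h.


Reflux ratio definition: R = L / D (liquid returned / distillate withdrawn)
L = 844 kmol/h, D = 397 kmol/h
R = 844 / 397 = 2.126

2.126


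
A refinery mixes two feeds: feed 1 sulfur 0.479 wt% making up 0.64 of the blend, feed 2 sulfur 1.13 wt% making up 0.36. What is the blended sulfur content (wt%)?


Linear sulfur blending: S_blend = x1*S1 + x2*S2
Contribution 1: 0.64 * 0.479 = 0.30656 wt%
Contribution 2: 0.36 * 1.13 = 0.4068 wt%
S_blend = 0.30656 + 0.4068 = 0.71336

0.71336 wt%


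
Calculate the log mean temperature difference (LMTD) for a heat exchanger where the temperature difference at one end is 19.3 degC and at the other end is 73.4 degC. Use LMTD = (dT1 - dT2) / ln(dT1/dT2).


LMTD = (dT1 - dT2) / ln(dT1/dT2)
= (19.3 - 73.4) / ln(19.3 / 73.4) = -54.1 / -1.33582 = 40.50

40.50 degC


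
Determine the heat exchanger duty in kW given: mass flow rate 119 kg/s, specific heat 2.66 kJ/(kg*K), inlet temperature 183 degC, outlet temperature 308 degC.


Q = m_dot * cp * delta_T
delta_T = 308 - 183 = 125 K
Q = 119 * 2.66 * 125
= 316.54 * 125
= 39567.5 kW

39567.5 kW


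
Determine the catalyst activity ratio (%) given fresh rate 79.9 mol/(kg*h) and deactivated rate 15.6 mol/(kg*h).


Activity (%) = (rate_used / rate_fresh) * 100
rate_used = 15.6, rate_fresh = 79.9
= (15.6 / 79.9) * 100
= 0.1952 * 100 = 19.52

19.52 %


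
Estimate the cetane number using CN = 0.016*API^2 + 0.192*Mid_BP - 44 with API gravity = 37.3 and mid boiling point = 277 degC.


CN = 0.016 * 37.3^2 + 0.192 * 277 - 44
CN = 22.26064 + 53.184 - 44 = 31.44464

31.44464


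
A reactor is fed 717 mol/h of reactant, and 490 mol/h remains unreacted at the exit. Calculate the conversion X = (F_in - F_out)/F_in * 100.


X = (F_in - F_out) / F_in * 100
Moles reacted = 717 - 490 = 227
X = 227 / 717 * 100
= 0.3166 * 100
= 31.66 %

31.66 %


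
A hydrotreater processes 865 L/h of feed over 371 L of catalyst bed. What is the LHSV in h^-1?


LHSV = volumetric feed rate / catalyst volume
= 865 L/h / 371 L
= 2.332 h^-1

2.332 h^-1


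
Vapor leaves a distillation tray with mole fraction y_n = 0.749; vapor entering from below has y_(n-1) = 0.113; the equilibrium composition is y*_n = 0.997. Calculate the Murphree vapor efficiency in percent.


Murphree vapor efficiency: EMV = (y_n - y_(n-1)) / (y*_n - y_(n-1)) * 100
EMV = (0.749 - 0.113) / (0.997 - 0.113) * 100 = 0.636 / 0.884 * 100 = 71.95

71.95 %


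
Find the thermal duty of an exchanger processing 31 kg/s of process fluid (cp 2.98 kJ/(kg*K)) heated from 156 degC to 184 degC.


Q = m_dot * cp * delta_T
delta_T = 184 - 156 = 28 K
Q = 31 * 2.98 * 28
= 92.38 * 28
= 2586.64 kW

2586.64 kW


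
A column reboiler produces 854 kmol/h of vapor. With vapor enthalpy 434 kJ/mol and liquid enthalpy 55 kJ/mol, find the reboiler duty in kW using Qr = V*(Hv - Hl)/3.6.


Qr = 854 * (434 - 55) / 3.6 = 854 * 379 / 3.6 = 89910

89910 kW


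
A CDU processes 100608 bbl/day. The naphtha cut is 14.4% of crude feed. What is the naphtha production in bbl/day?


Crude throughput = 100608 bbl/day
Fraction yield = 14.4%
yield = throughput * fraction / 100
yield = 100608 * 14.4 / 100 = 14487.552

14487.552 bbl/day


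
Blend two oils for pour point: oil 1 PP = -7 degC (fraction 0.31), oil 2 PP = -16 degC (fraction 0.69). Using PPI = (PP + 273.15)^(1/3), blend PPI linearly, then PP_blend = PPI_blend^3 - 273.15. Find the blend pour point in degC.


PPI_1 = (-7 + 273.15)^(1/3) = 6.432436
PPI_2 = (-16 + 273.15)^(1/3) = 6.359098
PPI_blend = 0.31 * 6.432436 + 0.69 * 6.359098 = 6.381833
PP_blend = 6.381833^3 - 273.15 = 259.918 - 273.15 = -13.23

-13.23 degC


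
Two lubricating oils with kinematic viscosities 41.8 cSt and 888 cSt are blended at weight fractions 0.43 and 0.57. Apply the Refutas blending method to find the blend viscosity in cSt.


Refutas method: VBN_i = 14.534*ln(ln(visc_i + 0.8)) + 10.975, blended linearly by mass fraction; since VBN is linear in VBI_i = ln(ln(visc_i + 0.8)) and the fractions sum to 1, blend VBI directly: visc = exp(exp(VBI_blend)) - 0.8
VBI_1 = ln(ln(41.8 + 0.8)) = 1.32225
VBI_2 = ln(ln(888 + 0.8)) = 1.91543
VBI_blend = 0.43 * 1.32225 + 0.57 * 1.91543 = 1.66036
visc_blend = exp(exp(1.66036)) - 0.8 = 191.9

191.9 cSt


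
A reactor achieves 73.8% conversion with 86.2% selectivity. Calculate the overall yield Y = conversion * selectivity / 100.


Overall yield = conversion (%) * selectivity (%) / 100
Conversion = 73.8%, Selectivity = 86.2%
Y = 73.8 * 86.2 / 100
= 63.6156 %

63.6156 %


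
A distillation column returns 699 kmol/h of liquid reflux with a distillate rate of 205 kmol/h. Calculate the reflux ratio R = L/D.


Reflux ratio definition: R = L / D (liquid returned / distillate withdrawn)
L = 699 kmol/h, D = 205 kmol/h
R = 699 / 205 = 3.410

3.410


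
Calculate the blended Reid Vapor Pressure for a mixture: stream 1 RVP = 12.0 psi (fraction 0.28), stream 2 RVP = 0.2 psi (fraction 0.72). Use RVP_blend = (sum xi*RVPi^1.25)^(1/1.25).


Chevron index: RVP_blend = (sum xi*RVPi^1.25)^(1/1.25)
RVP^1.25 terms: 0.28 * 12.0^1.25 + 0.72 * 0.2^1.25 = 6.34996
RVP_blend = 6.34996^(1/1.25) = 4.387

4.387 psi


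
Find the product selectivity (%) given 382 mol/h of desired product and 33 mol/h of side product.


Selectivity = desired / (desired + undesired) * 100
Total products = 382 + 33 = 415 mol/h
S = 382 / 415 * 100
= 0.9205 * 100
= 92.05 %

92.05 %


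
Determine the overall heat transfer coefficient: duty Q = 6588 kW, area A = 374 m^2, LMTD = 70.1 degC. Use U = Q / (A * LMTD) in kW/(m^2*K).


From Q = U*A*LMTD, U = Q / (A * LMTD)
U = 6588 / (374 * 70.1) = 6588 / 26217.4 = 0.2513

0.2513 kW/(m^2*K)


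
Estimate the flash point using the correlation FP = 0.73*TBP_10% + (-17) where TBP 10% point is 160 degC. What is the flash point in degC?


FP = 0.73 * 160 + (-17) = 99.8

99.8 degC


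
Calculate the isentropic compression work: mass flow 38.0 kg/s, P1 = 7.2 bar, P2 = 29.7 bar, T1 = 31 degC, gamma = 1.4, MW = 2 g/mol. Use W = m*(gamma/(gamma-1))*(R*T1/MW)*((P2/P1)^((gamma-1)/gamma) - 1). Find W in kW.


Isentropic work: W = m*(gamma/(gamma-1))*(R*T1/MW)*((P2/P1)^((gamma-1)/gamma) - 1)
T1 = 31 + 273.15 = 304.15 K
Pressure ratio = 29.7 / 7.2 = 4.125
Exponent = (1.4 - 1)/1.4 = 0.285714
(P2/P1)^exp - 1 = 4.125^0.285714 - 1 = 0.499116
W = 38.0 * 1.4 / 0.4 * 8.314 * 304.15 / 2 * 0.499116 = 83930

83930 kW


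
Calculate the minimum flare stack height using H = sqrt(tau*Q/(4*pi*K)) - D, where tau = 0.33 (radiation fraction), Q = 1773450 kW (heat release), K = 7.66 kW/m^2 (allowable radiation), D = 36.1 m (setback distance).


tau*Q/(4*pi*K) = 0.33 * 1773450 / (4 * pi * 7.66) = 6079.87
sqrt(6079.87) = 77.9735
H = 77.9735 - 36.1 = 41.87

41.87 m


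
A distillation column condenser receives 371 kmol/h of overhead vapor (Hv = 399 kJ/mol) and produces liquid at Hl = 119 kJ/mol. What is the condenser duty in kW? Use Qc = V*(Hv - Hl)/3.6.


Qc = 371 * (399 - 119) / 3.6 = 371 * 280 / 3.6 = 28860

28860 kW


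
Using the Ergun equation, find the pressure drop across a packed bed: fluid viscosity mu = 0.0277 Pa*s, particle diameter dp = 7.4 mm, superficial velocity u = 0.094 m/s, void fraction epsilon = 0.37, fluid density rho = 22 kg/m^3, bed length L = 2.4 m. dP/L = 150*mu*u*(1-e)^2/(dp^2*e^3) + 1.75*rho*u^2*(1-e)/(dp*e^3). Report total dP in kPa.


dp = 7.4 mm = 0.0074 m
Viscous term = 150*0.0277*0.094*(1-0.37)^2 / (0.0074^2*0.37^3) = 55887.1
Inertial term = 1.75*22*0.094^2*(1-0.37) / (0.0074*0.37^3) = 571.768
dP/L = 55887.1 + 571.768 = 56458.9 Pa/m
dP = 56458.9 * 2.4 / 1000 = 135.5 kPa

135.5 kPa


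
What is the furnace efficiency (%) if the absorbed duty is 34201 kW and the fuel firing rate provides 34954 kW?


Furnace efficiency = Q_absorbed / Q_fuel * 100
= 34201 / 34954 * 100 = 97.85

97.85 %


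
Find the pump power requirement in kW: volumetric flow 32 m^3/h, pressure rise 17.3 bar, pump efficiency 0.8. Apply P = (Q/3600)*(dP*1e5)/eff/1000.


Q = 32 / 3600 = 0.00888889 m^3/s
P = 0.00888889 * (17.3 * 1e5) / 0.8 / 1000 = 19.22

19.22 kW


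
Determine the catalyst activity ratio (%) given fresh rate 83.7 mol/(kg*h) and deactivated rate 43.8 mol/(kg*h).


Activity (%) = (rate_used / rate_fresh) * 100
rate_used = 43.8, rate_fresh = 83.7
= (43.8 / 83.7) * 100
= 0.5233 * 100 = 52.33

52.33 %


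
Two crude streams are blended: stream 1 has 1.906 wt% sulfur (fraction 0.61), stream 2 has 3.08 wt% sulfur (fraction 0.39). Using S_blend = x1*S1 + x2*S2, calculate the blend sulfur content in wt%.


Linear sulfur blending: S_blend = x1*S1 + x2*S2
Contribution 1: 0.61 * 1.906 = 1.16266 wt%
Contribution 2: 0.39 * 3.08 = 1.2012 wt%
S_blend = 1.16266 + 1.2012 = 2.36386

2.36386 wt%


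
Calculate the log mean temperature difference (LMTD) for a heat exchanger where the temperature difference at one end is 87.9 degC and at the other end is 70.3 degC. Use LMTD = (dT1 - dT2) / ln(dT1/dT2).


LMTD = (dT1 - dT2) / ln(dT1/dT2)
= (87.9 - 70.3) / ln(87.9 / 70.3) = 17.6 / 0.223428 = 78.77

78.77 degC


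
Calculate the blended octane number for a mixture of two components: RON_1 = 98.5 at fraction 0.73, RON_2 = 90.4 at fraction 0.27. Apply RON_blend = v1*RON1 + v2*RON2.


Linear blending: RON_blend = sum(vi * RONi)
Contribution 1: 0.73 * 98.5 = 71.905
Contribution 2: 0.27 * 90.4 = 24.408
RON_blend = 71.905 + 24.408 = 96.313

96.313


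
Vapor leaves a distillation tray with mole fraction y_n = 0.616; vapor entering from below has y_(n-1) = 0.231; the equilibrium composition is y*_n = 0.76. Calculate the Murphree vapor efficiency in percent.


Murphree vapor efficiency: EMV = (y_n - y_(n-1)) / (y*_n - y_(n-1)) * 100
EMV = (0.616 - 0.231) / (0.76 - 0.231) * 100 = 0.385 / 0.529 * 100 = 72.78

72.78 %


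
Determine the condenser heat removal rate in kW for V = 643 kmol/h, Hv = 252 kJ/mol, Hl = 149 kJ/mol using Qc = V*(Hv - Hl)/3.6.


Qc = 643 * (252 - 149) / 3.6 = 643 * 103 / 3.6 = 18400

18400 kW


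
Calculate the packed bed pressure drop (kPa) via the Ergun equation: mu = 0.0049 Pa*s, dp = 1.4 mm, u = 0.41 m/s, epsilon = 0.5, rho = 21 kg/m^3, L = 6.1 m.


dp = 1.4 mm = 0.0014 m
Viscous term = 150*0.0049*0.41*(1-0.5)^2 / (0.0014^2*0.5^3) = 307500
Inertial term = 1.75*21*0.41^2*(1-0.5) / (0.0014*0.5^3) = 17650.5
dP/L = 307500 + 17650.5 = 325150 Pa/m
dP = 325150 * 6.1 / 1000 = 1983 kPa

1983 kPa


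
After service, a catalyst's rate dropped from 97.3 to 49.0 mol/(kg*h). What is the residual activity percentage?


Activity (%) = (rate_used / rate_fresh) * 100
rate_used = 49.0, rate_fresh = 97.3
= (49.0 / 97.3) * 100
= 0.5036 * 100 = 50.36

50.36 %


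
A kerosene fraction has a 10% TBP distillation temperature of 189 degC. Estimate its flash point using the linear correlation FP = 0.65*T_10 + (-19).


FP = 0.65 * 189 + (-19) = 103.85

103.85 degC


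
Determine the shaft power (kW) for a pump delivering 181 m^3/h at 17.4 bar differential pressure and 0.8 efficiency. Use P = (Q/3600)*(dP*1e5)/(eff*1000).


Q = 181 / 3600 = 0.0502778 m^3/s
P = 0.0502778 * (17.4 * 1e5) / 0.8 / 1000 = 109.4

109.4 kW


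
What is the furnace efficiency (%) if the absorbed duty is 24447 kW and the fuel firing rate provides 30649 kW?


Furnace efficiency = Q_absorbed / Q_fuel * 100
= 24447 / 30649 * 100 = 79.76

79.76 %


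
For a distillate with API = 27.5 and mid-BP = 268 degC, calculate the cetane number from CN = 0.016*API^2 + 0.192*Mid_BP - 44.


CN = 0.016 * 27.5^2 + 0.192 * 268 - 44
CN = 12.1 + 51.456 - 44 = 19.556

19.556


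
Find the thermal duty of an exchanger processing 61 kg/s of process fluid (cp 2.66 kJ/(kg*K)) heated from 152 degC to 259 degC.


Q = m_dot * cp * delta_T
delta_T = 259 - 152 = 107 K
Q = 61 * 2.66 * 107
= 162.26 * 107
= 17361.82 kW

17361.82 kW


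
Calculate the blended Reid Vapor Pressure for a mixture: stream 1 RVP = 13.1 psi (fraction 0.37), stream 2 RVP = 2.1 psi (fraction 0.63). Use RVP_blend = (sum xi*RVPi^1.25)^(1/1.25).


Chevron index: RVP_blend = (sum xi*RVPi^1.25)^(1/1.25)
RVP^1.25 terms: 0.37 * 13.1^1.25 + 0.63 * 2.1^1.25 = 10.8139
RVP_blend = 10.8139^(1/1.25) = 6.717

6.717 psi


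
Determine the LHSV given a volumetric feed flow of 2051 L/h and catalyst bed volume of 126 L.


LHSV = volumetric feed rate / catalyst volume
= 2051 L/h / 126 L
= 16.28 h^-1

16.28 h^-1


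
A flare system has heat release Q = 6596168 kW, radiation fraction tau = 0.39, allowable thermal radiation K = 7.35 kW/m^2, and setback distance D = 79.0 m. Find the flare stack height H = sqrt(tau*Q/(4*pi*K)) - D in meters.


tau*Q/(4*pi*K) = 0.39 * 6596168 / (4 * pi * 7.35) = 27852.2
sqrt(27852.2) = 166.89
H = 166.89 - 79.0 = 87.89

87.89 m


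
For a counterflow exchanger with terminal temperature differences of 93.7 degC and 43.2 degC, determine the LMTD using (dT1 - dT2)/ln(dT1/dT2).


LMTD = (dT1 - dT2) / ln(dT1/dT2)
= (93.7 - 43.2) / ln(93.7 / 43.2) = 50.5 / 0.774258 = 65.22

65.22 degC


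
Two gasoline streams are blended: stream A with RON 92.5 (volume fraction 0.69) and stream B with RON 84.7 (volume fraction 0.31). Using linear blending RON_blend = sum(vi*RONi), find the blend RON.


Linear blending: RON_blend = sum(vi * RONi)
Contribution 1: 0.69 * 92.5 = 63.825
Contribution 2: 0.31 * 84.7 = 26.257
RON_blend = 63.825 + 26.257 = 90.082

90.082


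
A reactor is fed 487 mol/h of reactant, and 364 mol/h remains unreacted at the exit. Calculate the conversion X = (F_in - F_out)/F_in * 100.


X = (F_in - F_out) / F_in * 100
Moles reacted = 487 - 364 = 123
X = 123 / 487 * 100
= 0.2526 * 100
= 25.26 %

25.26 %


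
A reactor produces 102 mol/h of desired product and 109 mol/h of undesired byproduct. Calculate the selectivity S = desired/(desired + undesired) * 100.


Selectivity = desired / (desired + undesired) * 100
Total products = 102 + 109 = 211 mol/h
S = 102 / 211 * 100
= 0.4834 * 100
= 48.34 %

48.34 %


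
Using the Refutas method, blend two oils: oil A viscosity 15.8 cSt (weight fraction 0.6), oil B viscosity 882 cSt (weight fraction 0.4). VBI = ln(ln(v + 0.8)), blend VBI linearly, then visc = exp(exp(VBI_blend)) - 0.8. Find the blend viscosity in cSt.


Refutas method: VBN_i = 14.534*ln(ln(visc_i + 0.8)) + 10.975, blended linearly by mass fraction; since VBN is linear in VBI_i = ln(ln(visc_i + 0.8)) and the fractions sum to 1, blend VBI directly: visc = exp(exp(VBI_blend)) - 0.8
VBI_1 = ln(ln(15.8 + 0.8)) = 1.03297
VBI_2 = ln(ln(882 + 0.8)) = 1.91443
VBI_blend = 0.6 * 1.03297 + 0.4 * 1.91443 = 1.38555
visc_blend = exp(exp(1.38555)) - 0.8 = 53.64

53.64 cSt


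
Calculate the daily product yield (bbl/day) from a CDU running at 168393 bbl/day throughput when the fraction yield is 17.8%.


Crude throughput = 168393 bbl/day
Fraction yield = 17.8%
yield = throughput * fraction / 100
yield = 168393 * 17.8 / 100 = 29973.954

29973.954 bbl/day


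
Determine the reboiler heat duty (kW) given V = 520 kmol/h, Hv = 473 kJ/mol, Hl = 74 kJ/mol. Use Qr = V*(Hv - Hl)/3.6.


Qr = 520 * (473 - 74) / 3.6 = 520 * 399 / 3.6 = 57630

57630 kW


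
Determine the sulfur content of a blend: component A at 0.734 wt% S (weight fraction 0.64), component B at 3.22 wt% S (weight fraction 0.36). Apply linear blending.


Linear sulfur blending: S_blend = x1*S1 + x2*S2
Contribution 1: 0.64 * 0.734 = 0.46976 wt%
Contribution 2: 0.36 * 3.22 = 1.1592 wt%
S_blend = 0.46976 + 1.1592 = 1.62896

1.62896 wt%


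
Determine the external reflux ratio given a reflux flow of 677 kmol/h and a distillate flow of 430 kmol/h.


Reflux ratio definition: R = L / D (liquid returned / distillate withdrawn)
L = 677 kmol/h, D = 430 kmol/h
R = 677 / 430 = 1.574

1.574


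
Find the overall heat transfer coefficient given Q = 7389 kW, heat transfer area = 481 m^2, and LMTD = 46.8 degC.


From Q = U*A*LMTD, U = Q / (A * LMTD)
U = 7389 / (481 * 46.8) = 7389 / 22510.8 = 0.3282

0.3282 kW/(m^2*K)


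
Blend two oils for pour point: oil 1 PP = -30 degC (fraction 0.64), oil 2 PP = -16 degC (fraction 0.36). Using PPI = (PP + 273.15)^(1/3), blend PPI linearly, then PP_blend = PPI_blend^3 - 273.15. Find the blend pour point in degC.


PPI_1 = (-30 + 273.15)^(1/3) = 6.241535
PPI_2 = (-16 + 273.15)^(1/3) = 6.359098
PPI_blend = 0.64 * 6.241535 + 0.36 * 6.359098 = 6.283858
PP_blend = 6.283858^3 - 273.15 = 248.1299 - 273.15 = -25.02

-25.02 degC


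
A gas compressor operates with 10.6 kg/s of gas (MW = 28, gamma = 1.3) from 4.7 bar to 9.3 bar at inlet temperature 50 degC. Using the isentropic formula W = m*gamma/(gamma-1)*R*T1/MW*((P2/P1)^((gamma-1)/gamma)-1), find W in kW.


Isentropic work: W = m*(gamma/(gamma-1))*(R*T1/MW)*((P2/P1)^((gamma-1)/gamma) - 1)
T1 = 50 + 273.15 = 323.15 K
Pressure ratio = 9.3 / 4.7 = 1.97872
Exponent = (1.3 - 1)/1.3 = 0.230769
(P2/P1)^exp - 1 = 1.97872^0.230769 - 1 = 0.170567
W = 10.6 * 1.3 / 0.3 * 8.314 * 323.15 / 28 * 0.170567 = 751.8

751.8 kW


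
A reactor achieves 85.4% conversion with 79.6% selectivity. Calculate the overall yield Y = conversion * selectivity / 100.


Overall yield = conversion (%) * selectivity (%) / 100
Conversion = 85.4%, Selectivity = 79.6%
Y = 85.4 * 79.6 / 100
= 67.9784 %

67.9784 %


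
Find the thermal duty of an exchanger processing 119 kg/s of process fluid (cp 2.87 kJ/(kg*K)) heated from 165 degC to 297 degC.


Q = m_dot * cp * delta_T
delta_T = 297 - 165 = 132 K
Q = 119 * 2.87 * 132
= 341.53 * 132
= 45081.96 kW

45081.96 kW


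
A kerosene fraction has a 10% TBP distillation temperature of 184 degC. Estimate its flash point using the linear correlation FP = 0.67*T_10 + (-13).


FP = 0.67 * 184 + (-13) = 110.28

110.28 degC


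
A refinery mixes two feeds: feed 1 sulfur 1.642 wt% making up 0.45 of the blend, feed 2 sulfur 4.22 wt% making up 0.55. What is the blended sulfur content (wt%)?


Linear sulfur blending: S_blend = x1*S1 + x2*S2
Contribution 1: 0.45 * 1.642 = 0.7389 wt%
Contribution 2: 0.55 * 4.22 = 2.321 wt%
S_blend = 0.7389 + 2.321 = 3.0599

3.0599 wt%


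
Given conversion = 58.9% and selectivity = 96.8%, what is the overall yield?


Overall yield = conversion (%) * selectivity (%) / 100
Conversion = 58.9%, Selectivity = 96.8%
Y = 58.9 * 96.8 / 100
= 57.0152 %

57.0152 %


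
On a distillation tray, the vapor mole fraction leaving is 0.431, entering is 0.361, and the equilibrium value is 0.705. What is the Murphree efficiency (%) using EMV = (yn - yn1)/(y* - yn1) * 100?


Murphree vapor efficiency: EMV = (y_n - y_(n-1)) / (y*_n - y_(n-1)) * 100
EMV = (0.431 - 0.361) / (0.705 - 0.361) * 100 = 0.07 / 0.344 * 100 = 20.35

20.35 %


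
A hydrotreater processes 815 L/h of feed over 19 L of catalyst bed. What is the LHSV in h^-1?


LHSV = volumetric feed rate / catalyst volume
= 815 L/h / 19 L
= 42.89 h^-1

42.89 h^-1


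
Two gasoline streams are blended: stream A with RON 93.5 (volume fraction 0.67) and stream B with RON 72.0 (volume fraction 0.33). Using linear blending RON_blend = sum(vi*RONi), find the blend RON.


Linear blending: RON_blend = sum(vi * RONi)
Contribution 1: 0.67 * 93.5 = 62.645
Contribution 2: 0.33 * 72.0 = 23.76
RON_blend = 62.645 + 23.76 = 86.405

86.405


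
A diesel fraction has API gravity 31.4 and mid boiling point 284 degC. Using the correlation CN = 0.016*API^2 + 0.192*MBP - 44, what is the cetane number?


CN = 0.016 * 31.4^2 + 0.192 * 284 - 44
CN = 15.77536 + 54.528 - 44 = 26.30336

26.30336


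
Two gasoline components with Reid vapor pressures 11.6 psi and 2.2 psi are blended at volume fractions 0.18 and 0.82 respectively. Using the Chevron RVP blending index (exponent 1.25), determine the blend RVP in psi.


Chevron index: RVP_blend = (sum xi*RVPi^1.25)^(1/1.25)
RVP^1.25 terms: 0.18 * 11.6^1.25 + 0.82 * 2.2^1.25 = 6.05047
RVP_blend = 6.05047^(1/1.25) = 4.221

4.221 psi


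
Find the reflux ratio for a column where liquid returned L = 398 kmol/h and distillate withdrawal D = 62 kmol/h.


Reflux ratio definition: R = L / D (liquid returned / distillate withdrawn)
L = 398 kmol/h, D = 62 kmol/h
R = 398 / 62 = 6.419

6.419


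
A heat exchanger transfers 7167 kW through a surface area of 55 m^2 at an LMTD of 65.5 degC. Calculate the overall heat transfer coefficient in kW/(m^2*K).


From Q = U*A*LMTD, U = Q / (A * LMTD)
U = 7167 / (55 * 65.5) = 7167 / 3602.5 = 1.989

1.989 kW/(m^2*K)


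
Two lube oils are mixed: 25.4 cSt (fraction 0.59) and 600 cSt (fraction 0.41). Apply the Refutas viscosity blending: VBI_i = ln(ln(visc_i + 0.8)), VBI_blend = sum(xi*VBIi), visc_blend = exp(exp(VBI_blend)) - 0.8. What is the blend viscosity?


Refutas method: VBN_i = 14.534*ln(ln(visc_i + 0.8)) + 10.975, blended linearly by mass fraction; since VBN is linear in VBI_i = ln(ln(visc_i + 0.8)) and the fractions sum to 1, blend VBI directly: visc = exp(exp(VBI_blend)) - 0.8
VBI_1 = ln(ln(25.4 + 0.8)) = 1.18349
VBI_2 = ln(ln(600 + 0.8)) = 1.85603
VBI_blend = 0.59 * 1.18349 + 0.41 * 1.85603 = 1.45923
visc_blend = exp(exp(1.45923)) - 0.8 = 73.10

73.10 cSt


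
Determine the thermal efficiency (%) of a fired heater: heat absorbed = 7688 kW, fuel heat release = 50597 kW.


Furnace efficiency = Q_absorbed / Q_fuel * 100
= 7688 / 50597 * 100 = 15.19

15.19 %


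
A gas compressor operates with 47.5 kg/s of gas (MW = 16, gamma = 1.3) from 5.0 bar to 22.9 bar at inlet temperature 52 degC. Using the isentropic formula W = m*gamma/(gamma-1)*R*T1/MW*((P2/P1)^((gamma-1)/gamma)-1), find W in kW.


Isentropic work: W = m*(gamma/(gamma-1))*(R*T1/MW)*((P2/P1)^((gamma-1)/gamma) - 1)
T1 = 52 + 273.15 = 325.15 K
Pressure ratio = 22.9 / 5.0 = 4.58
Exponent = (1.3 - 1)/1.3 = 0.230769
(P2/P1)^exp - 1 = 4.58^0.230769 - 1 = 0.420716
W = 47.5 * 1.3 / 0.3 * 8.314 * 325.15 / 16 * 0.420716 = 14630

14630 kW


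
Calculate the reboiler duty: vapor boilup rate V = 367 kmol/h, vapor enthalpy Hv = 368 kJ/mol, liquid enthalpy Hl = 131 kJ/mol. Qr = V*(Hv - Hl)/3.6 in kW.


Qr = 367 * (368 - 131) / 3.6 = 367 * 237 / 3.6 = 24160

24160 kW


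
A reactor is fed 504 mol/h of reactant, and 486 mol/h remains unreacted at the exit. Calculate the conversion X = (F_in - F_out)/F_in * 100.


X = (F_in - F_out) / F_in * 100
Moles reacted = 504 - 486 = 18
X = 18 / 504 * 100
= 0.03571 * 100
= 3.571 %

3.571 %


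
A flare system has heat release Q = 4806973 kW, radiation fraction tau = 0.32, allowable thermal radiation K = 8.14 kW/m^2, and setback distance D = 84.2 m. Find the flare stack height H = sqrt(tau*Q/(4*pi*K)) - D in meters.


tau*Q/(4*pi*K) = 0.32 * 4806973 / (4 * pi * 8.14) = 15037.9
sqrt(15037.9) = 122.629
H = 122.629 - 84.2 = 38.43

38.43 m


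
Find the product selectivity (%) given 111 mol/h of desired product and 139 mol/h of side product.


Selectivity = desired / (desired + undesired) * 100
Total products = 111 + 139 = 250 mol/h
S = 111 / 250 * 100
= 0.4440 * 100
= 44.40 %

44.40 %


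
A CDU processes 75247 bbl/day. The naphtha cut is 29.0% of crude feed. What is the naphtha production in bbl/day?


Crude throughput = 75247 bbl/day
Fraction yield = 29.0%
yield = throughput * fraction / 100
yield = 75247 * 29.0 / 100 = 21821.63

21821.63 bbl/day


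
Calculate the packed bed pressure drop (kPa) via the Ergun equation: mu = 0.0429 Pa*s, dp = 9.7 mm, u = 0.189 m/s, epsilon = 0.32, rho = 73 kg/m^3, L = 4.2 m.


dp = 9.7 mm = 0.0097 m
Viscous term = 150*0.0429*0.189*(1-0.32)^2 / (0.0097^2*0.32^3) = 182404
Inertial term = 1.75*73*0.189^2*(1-0.32) / (0.0097*0.32^3) = 9762.74
dP/L = 182404 + 9762.74 = 192167 Pa/m
dP = 192167 * 4.2 / 1000 = 807.1 kPa

807.1 kPa


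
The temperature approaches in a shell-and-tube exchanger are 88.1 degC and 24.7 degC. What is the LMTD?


LMTD = (dT1 - dT2) / ln(dT1/dT2)
= (88.1 - 24.7) / ln(88.1 / 24.7) = 63.4 / 1.27167 = 49.86

49.86 degC


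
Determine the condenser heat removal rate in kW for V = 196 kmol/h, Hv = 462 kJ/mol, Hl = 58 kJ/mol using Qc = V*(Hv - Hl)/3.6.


Qc = 196 * (462 - 58) / 3.6 = 196 * 404 / 3.6 = 22000

22000 kW


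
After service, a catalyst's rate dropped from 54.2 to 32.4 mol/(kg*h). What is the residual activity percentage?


Activity (%) = (rate_used / rate_fresh) * 100
rate_used = 32.4, rate_fresh = 54.2
= (32.4 / 54.2) * 100
= 0.5978 * 100 = 59.78

59.78 %


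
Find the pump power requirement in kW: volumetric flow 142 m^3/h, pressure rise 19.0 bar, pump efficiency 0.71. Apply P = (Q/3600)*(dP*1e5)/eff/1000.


Q = 142 / 3600 = 0.0394444 m^3/s
P = 0.0394444 * (19.0 * 1e5) / 0.71 / 1000 = 105.6

105.6 kW


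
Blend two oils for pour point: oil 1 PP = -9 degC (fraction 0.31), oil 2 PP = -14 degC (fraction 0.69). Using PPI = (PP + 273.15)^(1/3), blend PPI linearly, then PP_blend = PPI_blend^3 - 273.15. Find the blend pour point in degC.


PPI_1 = (-9 + 273.15)^(1/3) = 6.416283
PPI_2 = (-14 + 273.15)^(1/3) = 6.375541
PPI_blend = 0.31 * 6.416283 + 0.69 * 6.375541 = 6.388171
PP_blend = 6.388171^3 - 273.15 = 260.6931 - 273.15 = -12.46

-12.46 degC


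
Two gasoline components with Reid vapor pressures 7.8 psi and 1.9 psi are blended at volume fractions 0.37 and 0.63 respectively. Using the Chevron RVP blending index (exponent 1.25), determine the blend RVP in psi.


Chevron index: RVP_blend = (sum xi*RVPi^1.25)^(1/1.25)
RVP^1.25 terms: 0.37 * 7.8^1.25 + 0.63 * 1.9^1.25 = 6.22837
RVP_blend = 6.22837^(1/1.25) = 4.320

4.320 psi
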